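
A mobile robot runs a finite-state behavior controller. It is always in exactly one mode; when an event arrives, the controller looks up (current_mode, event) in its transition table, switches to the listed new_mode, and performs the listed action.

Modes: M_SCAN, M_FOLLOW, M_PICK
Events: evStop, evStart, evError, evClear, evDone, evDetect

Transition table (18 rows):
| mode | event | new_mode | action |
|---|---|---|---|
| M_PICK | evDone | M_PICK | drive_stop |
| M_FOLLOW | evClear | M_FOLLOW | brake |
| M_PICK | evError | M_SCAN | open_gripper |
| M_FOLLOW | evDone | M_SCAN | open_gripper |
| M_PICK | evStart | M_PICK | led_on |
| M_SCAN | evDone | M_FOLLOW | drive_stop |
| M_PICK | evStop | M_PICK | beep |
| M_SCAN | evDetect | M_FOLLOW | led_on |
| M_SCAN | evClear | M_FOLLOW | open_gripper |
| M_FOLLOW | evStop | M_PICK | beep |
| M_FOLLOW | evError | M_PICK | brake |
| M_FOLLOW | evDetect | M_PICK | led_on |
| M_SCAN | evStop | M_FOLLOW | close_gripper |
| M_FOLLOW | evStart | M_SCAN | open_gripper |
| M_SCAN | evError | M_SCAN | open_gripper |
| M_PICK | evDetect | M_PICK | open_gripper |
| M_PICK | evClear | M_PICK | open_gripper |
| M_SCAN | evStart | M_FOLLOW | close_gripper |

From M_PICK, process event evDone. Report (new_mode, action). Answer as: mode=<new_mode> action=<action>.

current mode = M_PICK; filter table to that mode:
  (M_PICK, evDone) → (M_PICK, drive_stop)  ← event matches
  (M_PICK, evError) → (M_SCAN, open_gripper)
  (M_PICK, evStart) → (M_PICK, led_on)
  (M_PICK, evStop) → (M_PICK, beep)
  (M_PICK, evDetect) → (M_PICK, open_gripper)
  (M_PICK, evClear) → (M_PICK, open_gripper)
event = evDone selects (M_PICK, drive_stop)

mode=M_PICK action=drive_stop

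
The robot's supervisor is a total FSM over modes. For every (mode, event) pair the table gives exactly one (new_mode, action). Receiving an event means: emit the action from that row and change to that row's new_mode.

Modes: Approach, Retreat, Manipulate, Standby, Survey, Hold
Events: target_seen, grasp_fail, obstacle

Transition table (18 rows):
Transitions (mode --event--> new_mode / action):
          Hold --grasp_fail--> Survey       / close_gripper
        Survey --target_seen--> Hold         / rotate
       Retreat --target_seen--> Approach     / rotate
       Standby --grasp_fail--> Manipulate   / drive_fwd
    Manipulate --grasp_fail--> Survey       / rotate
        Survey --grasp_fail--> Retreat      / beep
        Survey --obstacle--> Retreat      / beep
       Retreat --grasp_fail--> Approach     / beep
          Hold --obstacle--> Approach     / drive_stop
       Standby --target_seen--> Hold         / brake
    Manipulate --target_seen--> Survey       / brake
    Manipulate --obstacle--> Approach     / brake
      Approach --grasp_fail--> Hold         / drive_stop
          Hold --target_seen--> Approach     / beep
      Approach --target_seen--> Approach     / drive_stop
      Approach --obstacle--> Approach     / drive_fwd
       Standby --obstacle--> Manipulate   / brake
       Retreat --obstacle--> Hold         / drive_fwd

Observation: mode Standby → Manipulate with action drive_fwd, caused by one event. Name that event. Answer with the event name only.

try target_seen: (Standby, target_seen) → (Hold, brake)
try grasp_fail: (Standby, grasp_fail) → (Manipulate, drive_fwd)  ← matches
try obstacle: (Standby, obstacle) → (Manipulate, brake)

grasp_fail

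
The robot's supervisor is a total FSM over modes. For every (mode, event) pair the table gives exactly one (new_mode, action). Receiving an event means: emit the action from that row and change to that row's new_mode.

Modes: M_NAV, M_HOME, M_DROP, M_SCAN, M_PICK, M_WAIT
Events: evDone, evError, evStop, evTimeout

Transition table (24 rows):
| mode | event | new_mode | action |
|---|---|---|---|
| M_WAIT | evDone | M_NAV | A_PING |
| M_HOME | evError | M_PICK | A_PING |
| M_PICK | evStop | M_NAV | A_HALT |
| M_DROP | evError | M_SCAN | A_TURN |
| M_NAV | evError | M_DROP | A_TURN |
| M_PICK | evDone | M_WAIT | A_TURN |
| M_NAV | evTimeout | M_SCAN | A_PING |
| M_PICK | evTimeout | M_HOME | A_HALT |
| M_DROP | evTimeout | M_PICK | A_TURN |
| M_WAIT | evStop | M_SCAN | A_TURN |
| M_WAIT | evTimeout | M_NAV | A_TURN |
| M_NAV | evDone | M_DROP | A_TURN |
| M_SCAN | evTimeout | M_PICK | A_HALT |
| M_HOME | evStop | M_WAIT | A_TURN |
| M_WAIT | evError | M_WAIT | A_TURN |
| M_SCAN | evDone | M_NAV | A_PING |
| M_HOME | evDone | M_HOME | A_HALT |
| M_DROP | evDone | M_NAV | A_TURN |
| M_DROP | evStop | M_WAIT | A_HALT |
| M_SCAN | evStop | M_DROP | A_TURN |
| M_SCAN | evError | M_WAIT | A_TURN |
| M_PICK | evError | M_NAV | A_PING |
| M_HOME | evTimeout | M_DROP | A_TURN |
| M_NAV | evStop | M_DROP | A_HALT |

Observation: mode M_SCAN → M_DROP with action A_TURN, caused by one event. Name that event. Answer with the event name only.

try evDone: (M_SCAN, evDone) → (M_NAV, A_PING)
try evError: (M_SCAN, evError) → (M_WAIT, A_TURN)
try evStop: (M_SCAN, evStop) → (M_DROP, A_TURN)  ← matches
try evTimeout: (M_SCAN, evTimeout) → (M_PICK, A_HALT)

evStop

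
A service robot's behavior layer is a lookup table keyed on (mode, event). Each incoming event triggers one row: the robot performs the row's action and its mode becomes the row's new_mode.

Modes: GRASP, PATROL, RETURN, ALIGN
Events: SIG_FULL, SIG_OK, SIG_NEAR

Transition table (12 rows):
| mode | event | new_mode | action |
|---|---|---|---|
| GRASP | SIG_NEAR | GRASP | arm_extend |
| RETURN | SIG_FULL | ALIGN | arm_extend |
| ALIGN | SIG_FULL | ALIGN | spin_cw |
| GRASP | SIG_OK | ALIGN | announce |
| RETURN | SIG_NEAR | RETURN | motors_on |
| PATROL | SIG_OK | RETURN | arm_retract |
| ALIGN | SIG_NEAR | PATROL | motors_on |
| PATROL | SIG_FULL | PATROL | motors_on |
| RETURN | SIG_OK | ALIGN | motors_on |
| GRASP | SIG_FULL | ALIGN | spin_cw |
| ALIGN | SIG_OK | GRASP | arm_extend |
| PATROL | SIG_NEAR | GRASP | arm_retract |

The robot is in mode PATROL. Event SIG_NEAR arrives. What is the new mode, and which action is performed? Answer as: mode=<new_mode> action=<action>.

current mode = PATROL; filter table to that mode:
  (PATROL, SIG_OK) → (RETURN, arm_retract)
  (PATROL, SIG_FULL) → (PATROL, motors_on)
  (PATROL, SIG_NEAR) → (GRASP, arm_retract)  ← event matches
event = SIG_NEAR selects (GRASP, arm_retract)

mode=GRASP action=arm_retract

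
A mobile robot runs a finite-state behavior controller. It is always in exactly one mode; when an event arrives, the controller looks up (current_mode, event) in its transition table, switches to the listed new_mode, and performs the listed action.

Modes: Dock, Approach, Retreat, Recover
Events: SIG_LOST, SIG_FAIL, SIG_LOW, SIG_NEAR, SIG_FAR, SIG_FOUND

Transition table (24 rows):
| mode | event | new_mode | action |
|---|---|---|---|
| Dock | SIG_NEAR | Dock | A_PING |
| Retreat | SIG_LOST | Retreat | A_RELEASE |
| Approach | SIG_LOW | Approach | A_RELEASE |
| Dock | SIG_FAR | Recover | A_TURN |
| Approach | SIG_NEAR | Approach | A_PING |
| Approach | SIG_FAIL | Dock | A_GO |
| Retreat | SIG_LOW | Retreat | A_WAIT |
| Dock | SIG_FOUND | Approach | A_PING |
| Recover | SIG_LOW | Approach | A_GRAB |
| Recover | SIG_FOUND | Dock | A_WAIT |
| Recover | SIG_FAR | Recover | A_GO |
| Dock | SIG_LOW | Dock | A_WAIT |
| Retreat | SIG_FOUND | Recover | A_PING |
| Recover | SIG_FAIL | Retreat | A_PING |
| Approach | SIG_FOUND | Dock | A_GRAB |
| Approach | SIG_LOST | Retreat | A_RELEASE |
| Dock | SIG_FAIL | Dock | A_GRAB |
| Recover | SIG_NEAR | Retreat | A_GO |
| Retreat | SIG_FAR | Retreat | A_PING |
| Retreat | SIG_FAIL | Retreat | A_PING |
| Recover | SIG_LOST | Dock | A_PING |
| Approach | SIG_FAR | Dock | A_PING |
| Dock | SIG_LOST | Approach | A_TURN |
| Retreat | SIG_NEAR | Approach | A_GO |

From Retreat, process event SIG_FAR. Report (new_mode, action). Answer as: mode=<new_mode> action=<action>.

current mode = Retreat; filter table to that mode:
  (Retreat, SIG_LOST) → (Retreat, A_RELEASE)
  (Retreat, SIG_LOW) → (Retreat, A_WAIT)
  (Retreat, SIG_FOUND) → (Recover, A_PING)
  (Retreat, SIG_FAR) → (Retreat, A_PING)  ← event matches
  (Retreat, SIG_FAIL) → (Retreat, A_PING)
  (Retreat, SIG_NEAR) → (Approach, A_GO)
event = SIG_FAR selects (Retreat, A_PING)

mode=Retreat action=A_PING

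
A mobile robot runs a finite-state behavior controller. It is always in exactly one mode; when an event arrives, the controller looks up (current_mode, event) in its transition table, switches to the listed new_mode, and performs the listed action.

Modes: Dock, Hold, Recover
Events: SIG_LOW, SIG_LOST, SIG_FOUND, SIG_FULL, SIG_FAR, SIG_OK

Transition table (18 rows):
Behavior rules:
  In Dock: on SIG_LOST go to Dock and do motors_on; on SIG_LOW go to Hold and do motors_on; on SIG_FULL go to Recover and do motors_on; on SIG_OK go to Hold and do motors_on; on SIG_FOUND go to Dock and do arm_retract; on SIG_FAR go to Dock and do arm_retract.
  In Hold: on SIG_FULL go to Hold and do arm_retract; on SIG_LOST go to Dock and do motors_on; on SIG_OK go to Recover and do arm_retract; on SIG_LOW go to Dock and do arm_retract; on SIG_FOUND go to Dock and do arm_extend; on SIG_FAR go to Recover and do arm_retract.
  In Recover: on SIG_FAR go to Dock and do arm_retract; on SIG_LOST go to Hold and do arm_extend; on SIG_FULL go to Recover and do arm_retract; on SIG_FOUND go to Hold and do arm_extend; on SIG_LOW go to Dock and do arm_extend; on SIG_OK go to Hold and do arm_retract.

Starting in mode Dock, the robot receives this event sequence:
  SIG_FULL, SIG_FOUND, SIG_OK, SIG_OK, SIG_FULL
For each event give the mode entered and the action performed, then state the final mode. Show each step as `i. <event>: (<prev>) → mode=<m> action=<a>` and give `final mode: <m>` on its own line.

1. SIG_FULL: (Dock) → mode=Recover action=motors_on
2. SIG_FOUND: (Recover) → mode=Hold action=arm_extend
3. SIG_OK: (Hold) → mode=Recover action=arm_retract
4. SIG_OK: (Recover) → mode=Hold action=arm_retract
5. SIG_FULL: (Hold) → mode=Hold action=arm_retract

final mode: Hold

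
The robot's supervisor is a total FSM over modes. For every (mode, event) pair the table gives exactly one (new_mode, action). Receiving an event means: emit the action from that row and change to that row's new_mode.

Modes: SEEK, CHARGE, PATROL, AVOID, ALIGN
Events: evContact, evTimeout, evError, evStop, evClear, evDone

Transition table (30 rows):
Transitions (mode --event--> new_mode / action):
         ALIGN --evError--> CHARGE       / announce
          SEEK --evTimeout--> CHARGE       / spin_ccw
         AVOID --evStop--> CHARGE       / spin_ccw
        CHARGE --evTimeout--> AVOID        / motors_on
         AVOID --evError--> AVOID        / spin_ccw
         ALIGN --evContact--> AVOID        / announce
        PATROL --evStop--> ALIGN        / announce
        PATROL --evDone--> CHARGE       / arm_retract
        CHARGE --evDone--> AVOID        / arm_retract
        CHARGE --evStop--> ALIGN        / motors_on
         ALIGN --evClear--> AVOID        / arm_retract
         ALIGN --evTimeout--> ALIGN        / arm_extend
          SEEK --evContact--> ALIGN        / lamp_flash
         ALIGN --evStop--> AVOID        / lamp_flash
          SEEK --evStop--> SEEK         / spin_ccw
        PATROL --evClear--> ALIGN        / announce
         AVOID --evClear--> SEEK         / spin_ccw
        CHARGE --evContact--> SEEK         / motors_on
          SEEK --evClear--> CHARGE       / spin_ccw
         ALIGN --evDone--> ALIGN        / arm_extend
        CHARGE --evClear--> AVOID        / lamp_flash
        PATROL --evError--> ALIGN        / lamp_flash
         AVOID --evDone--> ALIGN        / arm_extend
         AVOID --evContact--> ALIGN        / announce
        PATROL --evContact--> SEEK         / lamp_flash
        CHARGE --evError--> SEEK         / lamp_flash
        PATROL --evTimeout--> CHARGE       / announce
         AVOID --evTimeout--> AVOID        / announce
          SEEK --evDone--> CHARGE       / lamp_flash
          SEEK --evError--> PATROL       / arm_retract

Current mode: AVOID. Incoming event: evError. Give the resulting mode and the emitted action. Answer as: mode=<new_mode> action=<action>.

current mode = AVOID; filter table to that mode:
  (AVOID, evStop) → (CHARGE, spin_ccw)
  (AVOID, evError) → (AVOID, spin_ccw)  ← event matches
  (AVOID, evClear) → (SEEK, spin_ccw)
  (AVOID, evDone) → (ALIGN, arm_extend)
  (AVOID, evContact) → (ALIGN, announce)
  (AVOID, evTimeout) → (AVOID, announce)
event = evError selects (AVOID, spin_ccw)

mode=AVOID action=spin_ccw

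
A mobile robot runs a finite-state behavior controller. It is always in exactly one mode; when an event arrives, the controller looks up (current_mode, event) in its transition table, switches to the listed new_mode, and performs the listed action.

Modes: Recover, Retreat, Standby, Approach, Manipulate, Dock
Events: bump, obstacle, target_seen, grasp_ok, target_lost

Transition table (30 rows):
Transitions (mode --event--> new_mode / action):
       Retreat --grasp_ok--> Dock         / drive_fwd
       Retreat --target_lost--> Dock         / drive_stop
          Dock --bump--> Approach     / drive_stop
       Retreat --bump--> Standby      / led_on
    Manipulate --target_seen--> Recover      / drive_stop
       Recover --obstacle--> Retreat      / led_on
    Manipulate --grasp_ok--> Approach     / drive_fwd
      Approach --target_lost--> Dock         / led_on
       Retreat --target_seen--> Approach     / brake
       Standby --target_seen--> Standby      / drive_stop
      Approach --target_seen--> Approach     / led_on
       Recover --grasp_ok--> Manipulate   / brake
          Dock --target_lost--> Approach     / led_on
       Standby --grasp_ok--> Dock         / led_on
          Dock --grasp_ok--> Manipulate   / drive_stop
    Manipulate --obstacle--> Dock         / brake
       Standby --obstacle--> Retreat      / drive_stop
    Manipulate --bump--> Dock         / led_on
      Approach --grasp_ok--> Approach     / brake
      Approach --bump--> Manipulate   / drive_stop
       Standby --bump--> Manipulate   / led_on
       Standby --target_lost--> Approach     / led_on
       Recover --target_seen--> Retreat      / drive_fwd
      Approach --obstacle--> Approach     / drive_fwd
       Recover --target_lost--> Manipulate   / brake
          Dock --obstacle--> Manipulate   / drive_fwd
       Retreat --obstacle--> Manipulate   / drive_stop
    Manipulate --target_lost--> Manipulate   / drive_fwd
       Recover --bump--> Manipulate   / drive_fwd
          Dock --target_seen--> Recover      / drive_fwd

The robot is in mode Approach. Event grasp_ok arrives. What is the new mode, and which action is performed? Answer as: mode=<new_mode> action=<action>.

mode=Approach action=brake

current mode = Approach; filter table to that mode:
  (Approach, target_lost) → (Dock, led_on)
  (Approach, target_seen) → (Approach, led_on)
  (Approach, grasp_ok) → (Approach, brake)  ← event matches
  (Approach, bump) → (Manipulate, drive_stop)
  (Approach, obstacle) → (Approach, drive_fwd)
event = grasp_ok selects (Approach, brake)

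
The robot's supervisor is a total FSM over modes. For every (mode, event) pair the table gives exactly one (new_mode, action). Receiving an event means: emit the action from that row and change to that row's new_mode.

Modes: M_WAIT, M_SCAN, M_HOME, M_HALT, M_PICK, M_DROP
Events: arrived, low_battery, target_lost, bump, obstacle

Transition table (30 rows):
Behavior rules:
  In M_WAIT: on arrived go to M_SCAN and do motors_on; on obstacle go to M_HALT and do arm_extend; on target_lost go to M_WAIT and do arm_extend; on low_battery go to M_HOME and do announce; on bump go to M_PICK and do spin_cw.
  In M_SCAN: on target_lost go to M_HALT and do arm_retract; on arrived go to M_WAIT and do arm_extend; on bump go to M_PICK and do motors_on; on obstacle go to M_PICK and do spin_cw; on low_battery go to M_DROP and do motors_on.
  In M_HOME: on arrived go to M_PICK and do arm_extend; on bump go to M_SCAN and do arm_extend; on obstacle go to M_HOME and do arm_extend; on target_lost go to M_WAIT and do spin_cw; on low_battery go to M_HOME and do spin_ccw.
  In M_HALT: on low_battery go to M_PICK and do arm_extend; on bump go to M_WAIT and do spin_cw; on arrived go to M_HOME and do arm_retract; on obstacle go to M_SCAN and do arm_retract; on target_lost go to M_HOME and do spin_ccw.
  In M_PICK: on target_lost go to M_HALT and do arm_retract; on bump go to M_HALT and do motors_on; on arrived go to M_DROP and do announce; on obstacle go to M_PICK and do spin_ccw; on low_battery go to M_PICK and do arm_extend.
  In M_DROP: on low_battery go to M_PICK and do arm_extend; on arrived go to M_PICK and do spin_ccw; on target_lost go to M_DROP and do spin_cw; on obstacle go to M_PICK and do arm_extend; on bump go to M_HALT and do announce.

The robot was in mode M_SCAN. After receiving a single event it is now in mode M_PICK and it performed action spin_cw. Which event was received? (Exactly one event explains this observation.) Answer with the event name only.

obstacle

try arrived: (M_SCAN, arrived) → (M_WAIT, arm_extend)
try low_battery: (M_SCAN, low_battery) → (M_DROP, motors_on)
try target_lost: (M_SCAN, target_lost) → (M_HALT, arm_retract)
try bump: (M_SCAN, bump) → (M_PICK, motors_on)
try obstacle: (M_SCAN, obstacle) → (M_PICK, spin_cw)  ← matches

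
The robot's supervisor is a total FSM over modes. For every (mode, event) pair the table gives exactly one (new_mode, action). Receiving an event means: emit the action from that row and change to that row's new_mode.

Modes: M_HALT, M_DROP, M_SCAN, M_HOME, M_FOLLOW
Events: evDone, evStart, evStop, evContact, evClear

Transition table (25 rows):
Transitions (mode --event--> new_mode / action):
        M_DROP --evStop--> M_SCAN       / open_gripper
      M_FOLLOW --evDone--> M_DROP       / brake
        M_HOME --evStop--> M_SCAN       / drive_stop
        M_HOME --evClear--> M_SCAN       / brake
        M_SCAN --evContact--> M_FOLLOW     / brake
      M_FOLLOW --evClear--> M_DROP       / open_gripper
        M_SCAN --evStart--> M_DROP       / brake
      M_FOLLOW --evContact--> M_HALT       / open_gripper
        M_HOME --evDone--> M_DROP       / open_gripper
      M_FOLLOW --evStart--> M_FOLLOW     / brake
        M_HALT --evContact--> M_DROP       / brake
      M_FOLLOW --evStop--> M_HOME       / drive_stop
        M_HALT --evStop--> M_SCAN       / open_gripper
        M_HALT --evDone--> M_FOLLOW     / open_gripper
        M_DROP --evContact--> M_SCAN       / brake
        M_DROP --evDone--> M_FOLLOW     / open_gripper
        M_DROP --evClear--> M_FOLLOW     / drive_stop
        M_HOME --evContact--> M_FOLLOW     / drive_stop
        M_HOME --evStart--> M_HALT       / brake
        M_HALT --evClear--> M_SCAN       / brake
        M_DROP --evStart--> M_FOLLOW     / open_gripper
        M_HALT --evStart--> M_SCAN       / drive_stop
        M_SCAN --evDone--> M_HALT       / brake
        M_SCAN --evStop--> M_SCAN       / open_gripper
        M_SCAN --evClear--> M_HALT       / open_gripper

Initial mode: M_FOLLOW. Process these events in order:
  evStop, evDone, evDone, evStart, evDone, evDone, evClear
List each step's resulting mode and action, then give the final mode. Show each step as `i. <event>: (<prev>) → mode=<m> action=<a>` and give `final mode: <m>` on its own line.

final mode: M_DROP

1. evStop: (M_FOLLOW) → mode=M_HOME action=drive_stop
2. evDone: (M_HOME) → mode=M_DROP action=open_gripper
3. evDone: (M_DROP) → mode=M_FOLLOW action=open_gripper
4. evStart: (M_FOLLOW) → mode=M_FOLLOW action=brake
5. evDone: (M_FOLLOW) → mode=M_DROP action=brake
6. evDone: (M_DROP) → mode=M_FOLLOW action=open_gripper
7. evClear: (M_FOLLOW) → mode=M_DROP action=open_gripper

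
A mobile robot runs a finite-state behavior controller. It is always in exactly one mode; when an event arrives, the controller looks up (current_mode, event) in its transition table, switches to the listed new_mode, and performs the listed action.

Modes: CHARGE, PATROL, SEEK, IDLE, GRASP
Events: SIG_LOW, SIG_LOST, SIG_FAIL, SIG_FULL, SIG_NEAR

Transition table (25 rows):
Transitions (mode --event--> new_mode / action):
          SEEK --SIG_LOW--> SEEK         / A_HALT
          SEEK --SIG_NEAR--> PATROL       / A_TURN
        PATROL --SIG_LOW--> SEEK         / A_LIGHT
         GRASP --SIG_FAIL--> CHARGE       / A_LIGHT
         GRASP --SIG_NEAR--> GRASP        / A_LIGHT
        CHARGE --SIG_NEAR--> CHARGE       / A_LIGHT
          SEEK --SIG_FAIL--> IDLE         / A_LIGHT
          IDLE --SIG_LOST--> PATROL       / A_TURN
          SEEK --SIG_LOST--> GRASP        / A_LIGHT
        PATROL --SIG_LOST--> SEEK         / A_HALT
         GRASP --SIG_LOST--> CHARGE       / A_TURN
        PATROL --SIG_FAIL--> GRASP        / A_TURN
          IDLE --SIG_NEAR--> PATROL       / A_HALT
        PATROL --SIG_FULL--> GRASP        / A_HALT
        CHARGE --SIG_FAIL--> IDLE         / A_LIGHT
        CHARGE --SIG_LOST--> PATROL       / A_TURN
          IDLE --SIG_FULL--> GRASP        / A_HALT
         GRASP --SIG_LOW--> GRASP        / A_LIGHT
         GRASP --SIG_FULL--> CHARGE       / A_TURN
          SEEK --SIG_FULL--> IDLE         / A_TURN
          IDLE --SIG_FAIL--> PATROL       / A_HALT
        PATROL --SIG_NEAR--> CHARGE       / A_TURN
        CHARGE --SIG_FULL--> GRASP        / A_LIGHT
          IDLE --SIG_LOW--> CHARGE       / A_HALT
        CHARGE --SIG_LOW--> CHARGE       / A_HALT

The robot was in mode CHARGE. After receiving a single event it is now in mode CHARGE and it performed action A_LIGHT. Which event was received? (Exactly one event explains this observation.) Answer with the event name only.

SIG_NEAR

try SIG_LOW: (CHARGE, SIG_LOW) → (CHARGE, A_HALT)
try SIG_LOST: (CHARGE, SIG_LOST) → (PATROL, A_TURN)
try SIG_FAIL: (CHARGE, SIG_FAIL) → (IDLE, A_LIGHT)
try SIG_FULL: (CHARGE, SIG_FULL) → (GRASP, A_LIGHT)
try SIG_NEAR: (CHARGE, SIG_NEAR) → (CHARGE, A_LIGHT)  ← matches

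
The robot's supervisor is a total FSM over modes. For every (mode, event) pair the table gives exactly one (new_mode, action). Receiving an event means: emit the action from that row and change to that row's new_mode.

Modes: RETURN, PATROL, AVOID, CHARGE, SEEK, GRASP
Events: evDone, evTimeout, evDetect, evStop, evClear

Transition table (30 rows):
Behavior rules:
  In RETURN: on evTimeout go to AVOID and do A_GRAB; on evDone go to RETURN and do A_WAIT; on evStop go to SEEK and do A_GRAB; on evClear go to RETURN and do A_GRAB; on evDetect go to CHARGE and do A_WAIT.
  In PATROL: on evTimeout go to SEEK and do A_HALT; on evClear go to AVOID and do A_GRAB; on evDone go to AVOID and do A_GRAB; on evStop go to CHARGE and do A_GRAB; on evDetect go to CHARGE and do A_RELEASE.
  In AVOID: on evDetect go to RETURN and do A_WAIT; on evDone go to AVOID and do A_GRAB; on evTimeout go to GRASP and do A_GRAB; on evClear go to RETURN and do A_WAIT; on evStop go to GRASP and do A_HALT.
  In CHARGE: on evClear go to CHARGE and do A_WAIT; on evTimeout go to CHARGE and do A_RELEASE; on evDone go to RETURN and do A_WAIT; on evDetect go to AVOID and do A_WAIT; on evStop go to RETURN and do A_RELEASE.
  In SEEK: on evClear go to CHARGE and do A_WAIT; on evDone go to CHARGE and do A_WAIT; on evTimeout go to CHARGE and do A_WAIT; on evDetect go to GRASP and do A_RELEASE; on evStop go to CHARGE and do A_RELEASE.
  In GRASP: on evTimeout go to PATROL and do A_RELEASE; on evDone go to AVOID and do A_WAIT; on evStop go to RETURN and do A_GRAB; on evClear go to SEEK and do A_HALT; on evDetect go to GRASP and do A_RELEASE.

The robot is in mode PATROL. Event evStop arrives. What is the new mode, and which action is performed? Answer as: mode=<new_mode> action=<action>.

current mode = PATROL; filter table to that mode:
  (PATROL, evTimeout) → (SEEK, A_HALT)
  (PATROL, evClear) → (AVOID, A_GRAB)
  (PATROL, evDone) → (AVOID, A_GRAB)
  (PATROL, evStop) → (CHARGE, A_GRAB)  ← event matches
  (PATROL, evDetect) → (CHARGE, A_RELEASE)
event = evStop selects (CHARGE, A_GRAB)

mode=CHARGE action=A_GRAB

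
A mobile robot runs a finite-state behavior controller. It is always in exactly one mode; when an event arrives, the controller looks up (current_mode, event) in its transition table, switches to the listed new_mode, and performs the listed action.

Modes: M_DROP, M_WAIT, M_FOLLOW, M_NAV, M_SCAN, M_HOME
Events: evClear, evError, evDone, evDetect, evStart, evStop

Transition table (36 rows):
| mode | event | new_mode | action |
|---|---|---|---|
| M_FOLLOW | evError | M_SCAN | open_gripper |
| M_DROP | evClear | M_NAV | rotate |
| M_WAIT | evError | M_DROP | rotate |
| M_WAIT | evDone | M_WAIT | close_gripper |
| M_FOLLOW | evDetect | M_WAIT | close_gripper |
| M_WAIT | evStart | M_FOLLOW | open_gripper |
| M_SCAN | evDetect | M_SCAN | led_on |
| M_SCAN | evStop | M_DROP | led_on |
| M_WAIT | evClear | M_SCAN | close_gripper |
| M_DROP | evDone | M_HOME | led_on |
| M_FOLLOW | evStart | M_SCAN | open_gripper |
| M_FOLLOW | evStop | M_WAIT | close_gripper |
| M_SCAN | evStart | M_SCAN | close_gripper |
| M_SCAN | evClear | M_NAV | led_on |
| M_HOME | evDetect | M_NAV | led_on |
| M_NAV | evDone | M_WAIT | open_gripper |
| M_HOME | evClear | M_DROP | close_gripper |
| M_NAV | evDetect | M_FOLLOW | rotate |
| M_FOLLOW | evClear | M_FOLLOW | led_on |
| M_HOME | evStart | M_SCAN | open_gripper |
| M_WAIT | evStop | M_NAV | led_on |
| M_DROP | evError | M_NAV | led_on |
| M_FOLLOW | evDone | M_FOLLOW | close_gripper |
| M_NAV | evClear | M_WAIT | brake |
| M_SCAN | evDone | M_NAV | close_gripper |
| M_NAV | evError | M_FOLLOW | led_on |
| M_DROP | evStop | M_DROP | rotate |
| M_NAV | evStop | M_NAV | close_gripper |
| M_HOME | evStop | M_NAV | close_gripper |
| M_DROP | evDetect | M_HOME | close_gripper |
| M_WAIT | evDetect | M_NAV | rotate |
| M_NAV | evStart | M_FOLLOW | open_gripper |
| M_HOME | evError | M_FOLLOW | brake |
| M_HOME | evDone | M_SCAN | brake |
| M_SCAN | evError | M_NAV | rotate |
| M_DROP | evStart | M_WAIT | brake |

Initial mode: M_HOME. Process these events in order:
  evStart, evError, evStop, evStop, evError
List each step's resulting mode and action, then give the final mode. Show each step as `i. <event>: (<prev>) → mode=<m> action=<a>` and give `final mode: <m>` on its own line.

final mode: M_FOLLOW

1. evStart: (M_HOME) → mode=M_SCAN action=open_gripper
2. evError: (M_SCAN) → mode=M_NAV action=rotate
3. evStop: (M_NAV) → mode=M_NAV action=close_gripper
4. evStop: (M_NAV) → mode=M_NAV action=close_gripper
5. evError: (M_NAV) → mode=M_FOLLOW action=led_on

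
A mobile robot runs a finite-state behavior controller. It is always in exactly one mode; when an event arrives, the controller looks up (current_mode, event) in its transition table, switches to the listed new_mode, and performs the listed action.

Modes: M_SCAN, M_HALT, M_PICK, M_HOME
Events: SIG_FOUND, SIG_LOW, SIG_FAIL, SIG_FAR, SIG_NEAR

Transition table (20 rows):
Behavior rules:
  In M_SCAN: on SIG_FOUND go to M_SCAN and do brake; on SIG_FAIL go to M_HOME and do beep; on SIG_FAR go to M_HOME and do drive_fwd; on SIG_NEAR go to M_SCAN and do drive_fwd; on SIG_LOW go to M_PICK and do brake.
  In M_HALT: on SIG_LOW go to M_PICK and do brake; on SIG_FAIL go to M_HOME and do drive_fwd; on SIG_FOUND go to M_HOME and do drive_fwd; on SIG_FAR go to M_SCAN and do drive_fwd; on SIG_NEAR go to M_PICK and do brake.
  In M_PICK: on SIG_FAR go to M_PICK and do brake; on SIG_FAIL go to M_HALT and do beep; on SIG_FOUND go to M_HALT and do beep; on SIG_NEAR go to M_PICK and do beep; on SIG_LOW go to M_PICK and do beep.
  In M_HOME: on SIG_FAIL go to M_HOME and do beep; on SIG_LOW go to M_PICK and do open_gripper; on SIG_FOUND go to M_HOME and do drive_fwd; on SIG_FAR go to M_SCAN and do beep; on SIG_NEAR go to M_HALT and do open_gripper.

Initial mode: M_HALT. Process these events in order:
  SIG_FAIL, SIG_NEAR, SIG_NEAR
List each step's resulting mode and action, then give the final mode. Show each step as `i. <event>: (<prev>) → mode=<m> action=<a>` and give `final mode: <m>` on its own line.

1. SIG_FAIL: (M_HALT) → mode=M_HOME action=drive_fwd
2. SIG_NEAR: (M_HOME) → mode=M_HALT action=open_gripper
3. SIG_NEAR: (M_HALT) → mode=M_PICK action=brake

final mode: M_PICK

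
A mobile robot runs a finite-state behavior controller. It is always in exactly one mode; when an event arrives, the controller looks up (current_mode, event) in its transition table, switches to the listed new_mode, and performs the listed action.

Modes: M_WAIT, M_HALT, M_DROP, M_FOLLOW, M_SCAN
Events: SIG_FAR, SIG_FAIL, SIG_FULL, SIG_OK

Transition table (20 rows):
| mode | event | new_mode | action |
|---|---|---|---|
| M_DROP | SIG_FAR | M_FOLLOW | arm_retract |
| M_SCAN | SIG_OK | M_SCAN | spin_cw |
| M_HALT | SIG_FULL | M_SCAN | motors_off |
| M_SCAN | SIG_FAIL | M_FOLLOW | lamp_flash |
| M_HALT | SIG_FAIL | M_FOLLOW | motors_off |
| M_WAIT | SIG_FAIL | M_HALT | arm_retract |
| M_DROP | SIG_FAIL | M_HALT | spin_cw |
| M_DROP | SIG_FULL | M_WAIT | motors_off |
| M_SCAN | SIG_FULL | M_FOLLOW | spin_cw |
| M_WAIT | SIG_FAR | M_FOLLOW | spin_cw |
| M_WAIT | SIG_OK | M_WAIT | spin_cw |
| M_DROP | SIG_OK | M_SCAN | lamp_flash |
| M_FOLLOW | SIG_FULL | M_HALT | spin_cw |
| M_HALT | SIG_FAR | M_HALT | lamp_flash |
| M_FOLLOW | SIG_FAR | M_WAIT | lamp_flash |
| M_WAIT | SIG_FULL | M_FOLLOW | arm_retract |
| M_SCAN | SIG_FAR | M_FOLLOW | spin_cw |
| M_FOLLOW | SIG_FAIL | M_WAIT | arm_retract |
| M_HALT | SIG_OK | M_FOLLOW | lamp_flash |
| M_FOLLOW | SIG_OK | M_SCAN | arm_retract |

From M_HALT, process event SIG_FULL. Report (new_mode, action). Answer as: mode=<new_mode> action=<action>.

current mode = M_HALT; filter table to that mode:
  (M_HALT, SIG_FULL) → (M_SCAN, motors_off)  ← event matches
  (M_HALT, SIG_FAIL) → (M_FOLLOW, motors_off)
  (M_HALT, SIG_FAR) → (M_HALT, lamp_flash)
  (M_HALT, SIG_OK) → (M_FOLLOW, lamp_flash)
event = SIG_FULL selects (M_SCAN, motors_off)

mode=M_SCAN action=motors_off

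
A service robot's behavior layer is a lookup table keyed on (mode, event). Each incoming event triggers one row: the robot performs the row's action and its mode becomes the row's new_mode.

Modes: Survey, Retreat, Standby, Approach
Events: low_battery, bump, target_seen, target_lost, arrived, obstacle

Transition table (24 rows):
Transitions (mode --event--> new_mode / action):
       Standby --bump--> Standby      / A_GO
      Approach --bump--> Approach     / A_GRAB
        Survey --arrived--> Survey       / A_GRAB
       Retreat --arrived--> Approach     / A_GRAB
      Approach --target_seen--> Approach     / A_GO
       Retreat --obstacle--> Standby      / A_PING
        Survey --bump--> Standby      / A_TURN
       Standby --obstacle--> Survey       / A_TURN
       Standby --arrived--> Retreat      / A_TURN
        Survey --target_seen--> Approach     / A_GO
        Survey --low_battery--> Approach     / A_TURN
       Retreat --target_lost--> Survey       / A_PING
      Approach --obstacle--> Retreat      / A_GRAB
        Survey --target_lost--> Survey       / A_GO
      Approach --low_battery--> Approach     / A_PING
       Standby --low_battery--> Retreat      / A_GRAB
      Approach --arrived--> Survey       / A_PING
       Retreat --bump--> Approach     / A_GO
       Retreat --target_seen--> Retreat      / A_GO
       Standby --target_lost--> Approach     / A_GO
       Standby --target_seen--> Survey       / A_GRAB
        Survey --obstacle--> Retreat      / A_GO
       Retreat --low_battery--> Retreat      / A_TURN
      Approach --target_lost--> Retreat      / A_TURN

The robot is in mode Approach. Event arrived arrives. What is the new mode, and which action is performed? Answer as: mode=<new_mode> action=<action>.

mode=Survey action=A_PING

current mode = Approach; filter table to that mode:
  (Approach, bump) → (Approach, A_GRAB)
  (Approach, target_seen) → (Approach, A_GO)
  (Approach, obstacle) → (Retreat, A_GRAB)
  (Approach, low_battery) → (Approach, A_PING)
  (Approach, arrived) → (Survey, A_PING)  ← event matches
  (Approach, target_lost) → (Retreat, A_TURN)
event = arrived selects (Survey, A_PING)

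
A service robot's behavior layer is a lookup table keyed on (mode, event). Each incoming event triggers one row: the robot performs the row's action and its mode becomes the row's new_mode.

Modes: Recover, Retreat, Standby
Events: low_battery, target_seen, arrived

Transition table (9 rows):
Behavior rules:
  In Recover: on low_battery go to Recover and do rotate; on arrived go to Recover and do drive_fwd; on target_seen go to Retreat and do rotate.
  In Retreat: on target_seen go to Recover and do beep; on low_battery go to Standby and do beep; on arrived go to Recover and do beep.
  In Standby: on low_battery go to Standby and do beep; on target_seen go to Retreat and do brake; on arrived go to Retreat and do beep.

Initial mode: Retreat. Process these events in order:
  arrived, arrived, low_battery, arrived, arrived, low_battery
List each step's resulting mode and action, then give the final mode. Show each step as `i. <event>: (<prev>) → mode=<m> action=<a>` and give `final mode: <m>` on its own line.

final mode: Recover

1. arrived: (Retreat) → mode=Recover action=beep
2. arrived: (Recover) → mode=Recover action=drive_fwd
3. low_battery: (Recover) → mode=Recover action=rotate
4. arrived: (Recover) → mode=Recover action=drive_fwd
5. arrived: (Recover) → mode=Recover action=drive_fwd
6. low_battery: (Recover) → mode=Recover action=rotate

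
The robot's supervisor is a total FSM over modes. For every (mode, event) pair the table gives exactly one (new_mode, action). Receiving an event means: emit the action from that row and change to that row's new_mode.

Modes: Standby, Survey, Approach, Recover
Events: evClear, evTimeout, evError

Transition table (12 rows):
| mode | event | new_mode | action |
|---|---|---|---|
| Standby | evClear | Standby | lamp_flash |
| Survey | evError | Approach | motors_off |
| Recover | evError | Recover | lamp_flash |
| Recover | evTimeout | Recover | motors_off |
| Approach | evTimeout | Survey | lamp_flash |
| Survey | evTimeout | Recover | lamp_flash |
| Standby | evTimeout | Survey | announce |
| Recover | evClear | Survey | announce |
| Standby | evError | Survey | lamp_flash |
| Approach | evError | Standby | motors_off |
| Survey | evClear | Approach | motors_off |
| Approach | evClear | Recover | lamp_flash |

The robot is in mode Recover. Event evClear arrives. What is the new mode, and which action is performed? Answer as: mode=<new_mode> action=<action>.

mode=Survey action=announce

current mode = Recover; filter table to that mode:
  (Recover, evError) → (Recover, lamp_flash)
  (Recover, evTimeout) → (Recover, motors_off)
  (Recover, evClear) → (Survey, announce)  ← event matches
event = evClear selects (Survey, announce)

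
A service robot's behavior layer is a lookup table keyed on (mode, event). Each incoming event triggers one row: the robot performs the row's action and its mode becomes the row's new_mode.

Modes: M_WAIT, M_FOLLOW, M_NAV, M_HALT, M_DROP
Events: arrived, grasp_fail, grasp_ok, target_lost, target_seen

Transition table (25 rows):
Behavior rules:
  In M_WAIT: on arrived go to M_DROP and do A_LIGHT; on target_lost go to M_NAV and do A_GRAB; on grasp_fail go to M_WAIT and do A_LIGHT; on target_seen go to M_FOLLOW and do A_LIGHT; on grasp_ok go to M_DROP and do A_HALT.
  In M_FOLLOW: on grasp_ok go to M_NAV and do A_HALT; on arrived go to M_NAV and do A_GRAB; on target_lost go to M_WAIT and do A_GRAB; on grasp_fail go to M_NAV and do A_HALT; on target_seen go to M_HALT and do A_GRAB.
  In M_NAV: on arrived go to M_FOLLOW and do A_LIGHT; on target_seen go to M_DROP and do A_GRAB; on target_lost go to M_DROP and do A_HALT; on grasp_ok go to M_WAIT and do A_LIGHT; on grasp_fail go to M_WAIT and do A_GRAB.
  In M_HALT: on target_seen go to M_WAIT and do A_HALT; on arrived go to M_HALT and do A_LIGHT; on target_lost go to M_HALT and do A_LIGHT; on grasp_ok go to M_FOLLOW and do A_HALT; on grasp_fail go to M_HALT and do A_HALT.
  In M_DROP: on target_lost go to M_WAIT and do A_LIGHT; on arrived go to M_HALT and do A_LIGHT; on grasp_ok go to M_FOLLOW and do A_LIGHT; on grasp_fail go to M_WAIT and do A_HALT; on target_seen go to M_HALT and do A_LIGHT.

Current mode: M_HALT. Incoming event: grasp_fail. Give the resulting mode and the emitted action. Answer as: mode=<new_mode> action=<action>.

current mode = M_HALT; filter table to that mode:
  (M_HALT, target_seen) → (M_WAIT, A_HALT)
  (M_HALT, arrived) → (M_HALT, A_LIGHT)
  (M_HALT, target_lost) → (M_HALT, A_LIGHT)
  (M_HALT, grasp_ok) → (M_FOLLOW, A_HALT)
  (M_HALT, grasp_fail) → (M_HALT, A_HALT)  ← event matches
event = grasp_fail selects (M_HALT, A_HALT)

mode=M_HALT action=A_HALT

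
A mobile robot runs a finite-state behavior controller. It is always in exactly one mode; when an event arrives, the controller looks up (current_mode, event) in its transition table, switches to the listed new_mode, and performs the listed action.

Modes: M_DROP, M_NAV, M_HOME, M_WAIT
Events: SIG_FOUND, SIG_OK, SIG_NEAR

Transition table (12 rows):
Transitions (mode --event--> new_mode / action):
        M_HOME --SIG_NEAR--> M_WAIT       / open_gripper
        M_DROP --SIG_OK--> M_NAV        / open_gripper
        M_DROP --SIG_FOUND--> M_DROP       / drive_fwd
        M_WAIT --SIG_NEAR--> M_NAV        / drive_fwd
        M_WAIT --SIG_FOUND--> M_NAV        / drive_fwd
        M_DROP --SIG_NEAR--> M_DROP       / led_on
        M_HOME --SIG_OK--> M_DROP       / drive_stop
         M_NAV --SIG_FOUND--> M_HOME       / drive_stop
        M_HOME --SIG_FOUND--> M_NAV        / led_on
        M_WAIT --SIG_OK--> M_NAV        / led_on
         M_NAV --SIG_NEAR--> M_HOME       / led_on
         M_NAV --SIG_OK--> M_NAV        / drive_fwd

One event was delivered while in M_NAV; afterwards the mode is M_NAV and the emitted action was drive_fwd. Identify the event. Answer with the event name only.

SIG_OK

try SIG_FOUND: (M_NAV, SIG_FOUND) → (M_HOME, drive_stop)
try SIG_OK: (M_NAV, SIG_OK) → (M_NAV, drive_fwd)  ← matches
try SIG_NEAR: (M_NAV, SIG_NEAR) → (M_HOME, led_on)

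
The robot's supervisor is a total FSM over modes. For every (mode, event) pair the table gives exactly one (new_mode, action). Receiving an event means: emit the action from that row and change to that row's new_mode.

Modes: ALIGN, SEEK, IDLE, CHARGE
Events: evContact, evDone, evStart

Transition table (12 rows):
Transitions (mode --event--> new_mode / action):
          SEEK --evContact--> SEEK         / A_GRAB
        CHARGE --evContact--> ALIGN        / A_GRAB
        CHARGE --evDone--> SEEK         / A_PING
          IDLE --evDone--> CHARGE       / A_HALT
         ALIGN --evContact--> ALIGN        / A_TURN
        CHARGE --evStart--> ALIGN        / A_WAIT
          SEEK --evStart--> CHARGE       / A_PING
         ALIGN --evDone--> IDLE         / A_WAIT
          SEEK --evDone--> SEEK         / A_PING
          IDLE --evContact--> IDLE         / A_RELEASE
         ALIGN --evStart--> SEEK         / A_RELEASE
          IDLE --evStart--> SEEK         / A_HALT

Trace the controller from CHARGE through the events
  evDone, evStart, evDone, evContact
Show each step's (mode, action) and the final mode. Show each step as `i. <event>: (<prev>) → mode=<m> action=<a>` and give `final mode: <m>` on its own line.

final mode: SEEK

1. evDone: (CHARGE) → mode=SEEK action=A_PING
2. evStart: (SEEK) → mode=CHARGE action=A_PING
3. evDone: (CHARGE) → mode=SEEK action=A_PING
4. evContact: (SEEK) → mode=SEEK action=A_GRAB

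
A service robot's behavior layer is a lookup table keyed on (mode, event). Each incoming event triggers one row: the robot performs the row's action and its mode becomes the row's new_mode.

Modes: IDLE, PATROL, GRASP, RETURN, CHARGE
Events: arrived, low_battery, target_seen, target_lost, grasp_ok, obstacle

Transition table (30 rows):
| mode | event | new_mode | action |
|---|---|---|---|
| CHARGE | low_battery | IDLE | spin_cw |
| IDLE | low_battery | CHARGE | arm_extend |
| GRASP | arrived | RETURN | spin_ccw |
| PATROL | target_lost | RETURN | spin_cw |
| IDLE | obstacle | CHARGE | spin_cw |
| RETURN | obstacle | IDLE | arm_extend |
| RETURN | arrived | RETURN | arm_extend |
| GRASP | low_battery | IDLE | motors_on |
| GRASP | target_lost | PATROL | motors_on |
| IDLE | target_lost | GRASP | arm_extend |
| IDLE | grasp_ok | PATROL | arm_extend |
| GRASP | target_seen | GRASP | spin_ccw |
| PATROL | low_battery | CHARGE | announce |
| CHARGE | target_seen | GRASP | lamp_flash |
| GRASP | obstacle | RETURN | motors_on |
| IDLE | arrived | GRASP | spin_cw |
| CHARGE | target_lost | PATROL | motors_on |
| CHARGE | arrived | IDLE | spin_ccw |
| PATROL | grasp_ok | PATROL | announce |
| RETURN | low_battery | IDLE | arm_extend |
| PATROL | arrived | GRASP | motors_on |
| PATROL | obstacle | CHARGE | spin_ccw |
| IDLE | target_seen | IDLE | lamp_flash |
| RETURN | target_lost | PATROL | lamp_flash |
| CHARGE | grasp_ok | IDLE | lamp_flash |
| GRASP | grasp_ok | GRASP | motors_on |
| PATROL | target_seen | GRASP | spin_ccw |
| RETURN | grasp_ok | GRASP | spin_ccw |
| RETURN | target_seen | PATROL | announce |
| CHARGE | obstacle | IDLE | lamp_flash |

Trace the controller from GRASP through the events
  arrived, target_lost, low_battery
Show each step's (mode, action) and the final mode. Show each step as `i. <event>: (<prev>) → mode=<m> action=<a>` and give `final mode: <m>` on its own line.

final mode: CHARGE

1. arrived: (GRASP) → mode=RETURN action=spin_ccw
2. target_lost: (RETURN) → mode=PATROL action=lamp_flash
3. low_battery: (PATROL) → mode=CHARGE action=announce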